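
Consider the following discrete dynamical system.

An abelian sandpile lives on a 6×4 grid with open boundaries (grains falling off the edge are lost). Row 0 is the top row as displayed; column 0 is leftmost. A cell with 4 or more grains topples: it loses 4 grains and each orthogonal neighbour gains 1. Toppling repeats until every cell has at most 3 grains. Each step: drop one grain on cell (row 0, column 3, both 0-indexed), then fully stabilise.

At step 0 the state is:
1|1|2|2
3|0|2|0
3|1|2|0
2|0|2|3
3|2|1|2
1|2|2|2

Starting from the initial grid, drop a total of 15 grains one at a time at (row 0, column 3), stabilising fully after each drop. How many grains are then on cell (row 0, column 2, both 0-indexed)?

gen 0: 1|1|2|2
3|0|2|0
3|1|2|0
2|0|2|3
3|2|1|2
1|2|2|2
gen 1: 1|1|2|3
3|0|2|0
3|1|2|0
2|0|2|3
3|2|1|2
1|2|2|2
gen 2: 1|1|3|0
3|0|2|1
3|1|2|0
2|0|2|3
3|2|1|2
1|2|2|2
gen 3: 1|1|3|1
3|0|2|1
3|1|2|0
2|0|2|3
3|2|1|2
1|2|2|2
gen 4: 1|1|3|2
3|0|2|1
3|1|2|0
2|0|2|3
3|2|1|2
1|2|2|2
gen 5: 1|1|3|3
3|0|2|1
3|1|2|0
2|0|2|3
3|2|1|2
1|2|2|2
gen 6: 1|2|0|1
3|0|3|2
3|1|2|0
2|0|2|3
3|2|1|2
1|2|2|2
gen 7: 1|2|0|2
3|0|3|2
3|1|2|0
2|0|2|3
3|2|1|2
1|2|2|2
gen 8: 1|2|0|3
3|0|3|2
3|1|2|0
2|0|2|3
3|2|1|2
1|2|2|2
gen 9: 1|2|1|0
3|0|3|3
3|1|2|0
2|0|2|3
3|2|1|2
1|2|2|2
gen 10: 1|2|1|1
3|0|3|3
3|1|2|0
2|0|2|3
3|2|1|2
1|2|2|2
gen 11: 1|2|1|2
3|0|3|3
3|1|2|0
2|0|2|3
3|2|1|2
1|2|2|2
gen 12: 1|2|1|3
3|0|3|3
3|1|2|0
2|0|2|3
3|2|1|2
1|2|2|2
gen 13: 1|2|3|1
3|1|0|1
3|1|3|1
2|0|2|3
3|2|1|2
1|2|2|2
gen 14: 1|2|3|2
3|1|0|1
3|1|3|1
2|0|2|3
3|2|1|2
1|2|2|2
gen 15: 1|2|3|3
3|1|0|1
3|1|3|1
2|0|2|3
3|2|1|2
1|2|2|2

3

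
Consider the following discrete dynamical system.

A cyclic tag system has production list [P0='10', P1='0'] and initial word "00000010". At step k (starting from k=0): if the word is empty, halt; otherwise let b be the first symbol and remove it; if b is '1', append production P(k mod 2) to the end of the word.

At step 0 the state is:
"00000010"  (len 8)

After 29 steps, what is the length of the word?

[0] "00000010"  (len 8)
[1] "0000010"  (len 7)
[2] "000010"  (len 6)
[3] "00010"  (len 5)
[4] "0010"  (len 4)
[5] "010"  (len 3)
[6] "10"  (len 2)
[7] "010"  (len 3)
[8] "10"  (len 2)
[9] "010"  (len 3)
[10] "10"  (len 2)
[11] "010"  (len 3)
[12] "10"  (len 2)
[13] "010"  (len 3)
[14] "10"  (len 2)
[15] "010"  (len 3)
[16] "10"  (len 2)
[17] "010"  (len 3)
[18] "10"  (len 2)
[19] "010"  (len 3)
[20] "10"  (len 2)
[21] "010"  (len 3)
[22] "10"  (len 2)
[23] "010"  (len 3)
[24] "10"  (len 2)
[25] "010"  (len 3)
[26] "10"  (len 2)
[27] "010"  (len 3)
[28] "10"  (len 2)
[29] "010"  (len 3)

3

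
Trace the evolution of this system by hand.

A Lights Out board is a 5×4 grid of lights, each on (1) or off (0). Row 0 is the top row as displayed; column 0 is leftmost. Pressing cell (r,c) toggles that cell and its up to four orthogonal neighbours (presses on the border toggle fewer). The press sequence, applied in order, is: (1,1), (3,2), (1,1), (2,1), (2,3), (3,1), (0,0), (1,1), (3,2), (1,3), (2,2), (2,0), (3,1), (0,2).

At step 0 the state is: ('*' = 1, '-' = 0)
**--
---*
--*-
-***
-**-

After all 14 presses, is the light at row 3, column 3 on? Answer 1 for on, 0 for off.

0

step 0: **--
---*
--*-
-***
-**-
step 1: *---
****
-**-
-***
-**-
step 2: *---
****
-*--
----
-*--
step 3: **--
---*
----
----
-*--
step 4: **--
-*-*
***-
-*--
-*--
step 5: **--
-*--
**-*
-*-*
-*--
step 6: **--
-*--
*--*
*-**
----
step 7: ----
**--
*--*
*-**
----
step 8: -*--
--*-
**-*
*-**
----
step 9: -*--
--*-
****
**--
--*-
step 10: -*-*
---*
***-
**--
--*-
step 11: -*-*
--**
*--*
***-
--*-
step 12: -*-*
*-**
-*-*
-**-
--*-
step 13: -*-*
*-**
---*
*---
-**-
step 14: --*-
*--*
---*
*---
-**-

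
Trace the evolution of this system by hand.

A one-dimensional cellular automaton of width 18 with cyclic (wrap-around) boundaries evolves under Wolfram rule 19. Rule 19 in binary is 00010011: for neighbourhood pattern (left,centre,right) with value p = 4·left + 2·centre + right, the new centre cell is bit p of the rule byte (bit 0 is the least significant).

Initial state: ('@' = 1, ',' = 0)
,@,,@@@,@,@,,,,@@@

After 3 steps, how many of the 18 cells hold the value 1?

[0] ,@,,@@@,@,@,,,,@@@
[1] ,,@@,,,,,,,@@@@,,,
[2] @@,,@@@@@@@,,,,@@@
[3] ,,@@,,,,,,,@@@@,,,

6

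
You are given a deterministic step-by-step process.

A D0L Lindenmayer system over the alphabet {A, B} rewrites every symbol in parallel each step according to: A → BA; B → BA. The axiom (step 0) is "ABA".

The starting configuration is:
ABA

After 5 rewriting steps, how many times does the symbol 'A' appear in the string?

step 0: ABA
step 1: BABABA
step 2: BABABABABABA
step 3: BABABABABABABABABABABABA
step 4: BABABABABABABABABABABABABABABABABABABABABABABABA
step 5: BABABABABABABABABABABABABABABABABABABABABABABABABABABABABABABABABABABABABABABABABABABABABABABABA

48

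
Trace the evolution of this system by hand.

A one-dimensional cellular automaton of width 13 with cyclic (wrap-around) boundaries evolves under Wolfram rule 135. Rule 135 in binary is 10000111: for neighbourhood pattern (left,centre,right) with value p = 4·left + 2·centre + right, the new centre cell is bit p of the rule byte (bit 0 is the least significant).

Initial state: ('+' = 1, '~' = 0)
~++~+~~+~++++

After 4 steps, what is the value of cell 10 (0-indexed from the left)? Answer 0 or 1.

0

k=0  ~++~+~~+~++++
k=1  ~~~~+~++~~++~
k=2  +++++~~~~+~~~
k=3  ~+++~~++++~++
k=4  ~~+~~+~++~~~~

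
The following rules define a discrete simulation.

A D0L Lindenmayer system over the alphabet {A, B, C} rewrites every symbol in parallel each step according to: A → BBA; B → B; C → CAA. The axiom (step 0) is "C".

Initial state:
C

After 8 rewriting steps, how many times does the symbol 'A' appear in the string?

16

[0] C
[1] CAA
[2] CAABBABBA
[3] CAABBABBABBBBABBBBA
[4] CAABBABBABBBBABBBBABBBBBBABBBBBBA
[5] CAABBABBABBBBABBBBABBBBBBABBBBBBABBBBBBBBABBBBBBBBA
[6] CAABBABBABBBBABBBBABBBBBBABBBBBBABBBBBBBBABBBBBBBBABBBBBBBBBBABBBBBBBBBBA
[7] CAABBABBABBBBABBBBABBBBBBABBBBBBABBBBBBBBABBBBBBBBABBBBBBBBBBABBBBBBBBBBABBBBBBBBBBBBABBBBBBBBBBBBA
[8] CAABBABBABBBBABBBBABBBBBBABBBBBBABBBBBBBBABBBBBBBBABBBBBBB…BABBBBBBBBBBBBABBBBBBBBBBBBABBBBBBBBBBBBBBABBBBBBBBBBBBBBA  (len 129)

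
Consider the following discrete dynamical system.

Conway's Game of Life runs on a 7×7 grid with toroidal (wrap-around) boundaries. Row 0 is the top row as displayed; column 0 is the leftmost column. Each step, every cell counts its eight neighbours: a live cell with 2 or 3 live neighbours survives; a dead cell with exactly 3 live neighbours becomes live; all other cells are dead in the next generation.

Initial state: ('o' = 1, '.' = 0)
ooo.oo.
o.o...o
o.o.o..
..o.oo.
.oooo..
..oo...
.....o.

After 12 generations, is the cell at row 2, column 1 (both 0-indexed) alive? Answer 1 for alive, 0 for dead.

1

k=0  ooo.oo.
o.o...o
o.o.o..
..o.oo.
.oooo..
..oo...
.....o.
k=1  o.oooo.
..o.o..
o.o.o..
.....o.
.o...o.
.o.....
.....oo
k=2  .oo....
..o...o
.o..oo.
.o..ooo
.......
o....oo
oooo.oo
k=3  .....o.
o.oo.o.
.oooo..
o...o.o
....o..
..o.oo.
...ooo.
k=4  ..o..o.
.....oo
.......
ooo.o..
....o.o
.......
...o..o
k=5  ....oo.
.....oo
oo...oo
oo.o.o.
oo.o.o.
.....o.
.......
k=6  ....ooo
.......
.oo....
.....o.
oo...o.
....o.o
....oo.
k=7  ....o.o
.....o.
.......
o.o...o
o...oo.
o...o.o
...o...
k=8  ....oo.
.....o.
......o
oo...oo
...oo..
o..oo.o
o..oo.o
k=9  ...o...
....ooo
.......
o...ooo
.ooo...
o.o...o
o......
k=10  ....ooo
....oo.
o......
ooooooo
..ooo..
o.oo..o
oo....o
k=11  ....o..
....o..
o.o....
o....oo
.......
....ooo
.oooo..
k=12  ..o.oo.
...o...
oo...o.
oo....o
o...o..
..o.oo.
..o....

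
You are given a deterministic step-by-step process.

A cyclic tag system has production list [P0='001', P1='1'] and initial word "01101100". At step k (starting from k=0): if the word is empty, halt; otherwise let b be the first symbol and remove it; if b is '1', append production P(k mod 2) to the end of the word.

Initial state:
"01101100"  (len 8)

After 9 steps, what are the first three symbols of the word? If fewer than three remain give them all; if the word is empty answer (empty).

001

step 0: "01101100"  (len 8)
step 1: "1101100"  (len 7)
step 2: "1011001"  (len 7)
step 3: "011001001"  (len 9)
step 4: "11001001"  (len 8)
step 5: "1001001001"  (len 10)
step 6: "0010010011"  (len 10)
step 7: "010010011"  (len 9)
step 8: "10010011"  (len 8)
step 9: "0010011001"  (len 10)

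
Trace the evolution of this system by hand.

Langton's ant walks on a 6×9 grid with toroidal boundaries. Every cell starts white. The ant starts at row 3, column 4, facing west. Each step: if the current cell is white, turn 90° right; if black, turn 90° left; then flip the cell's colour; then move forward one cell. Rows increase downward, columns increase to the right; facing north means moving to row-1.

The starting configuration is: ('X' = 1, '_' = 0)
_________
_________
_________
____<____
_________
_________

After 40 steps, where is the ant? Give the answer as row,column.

3,6

[0] _________
_________
_________
____<____
_________
_________
[1] _________
_________
____^____
____X____
_________
_________
[2] _________
_________
____X>___
____X____
_________
_________
[3] _________
_________
____XX___
____Xv___
_________
_________
[4] _________
_________
____XX___
____<X___
_________
_________
[5] _________
_________
____XX___
_____X___
____v____
_________
[6] _________
_________
____XX___
_____X___
___<X____
_________
[7] _________
_________
____XX___
___^_X___
___XX____
_________
[8] _________
_________
____XX___
___X>X___
___XX____
_________
[9] _________
_________
____XX___
___XXX___
___Xv____
_________
[10] _________
_________
____XX___
___XXX___
___X_>___
_________
[11] _________
_________
____XX___
___XXX___
___X_X___
_____v___
[12] _________
_________
____XX___
___XXX___
___X_X___
____<X___
[13] _________
_________
____XX___
___XXX___
___X^X___
____XX___
[14] _________
_________
____XX___
___XXX___
___XX>___
____XX___
[15] _________
_________
____XX___
___XX^___
___XX____
____XX___
[16] _________
_________
____XX___
___X<____
___XX____
____XX___
[17] _________
_________
____XX___
___X_____
___Xv____
____XX___
[18] _________
_________
____XX___
___X_____
___X_>___
____XX___
[19] _________
_________
____XX___
___X_____
___X_X___
____Xv___
[20] _________
_________
____XX___
___X_____
___X_X___
____X_>__
[21] ______v__
_________
____XX___
___X_____
___X_X___
____X_X__
[22] _____<X__
_________
____XX___
___X_____
___X_X___
____X_X__
[23] _____XX__
_________
____XX___
___X_____
___X_X___
____X^X__
[24] _____XX__
_________
____XX___
___X_____
___X_X___
____XX>__
[25] _____XX__
_________
____XX___
___X_____
___X_X^__
____XX___
[26] _____XX__
_________
____XX___
___X_____
___X_XX>_
____XX___
[27] _____XX__
_________
____XX___
___X_____
___X_XXX_
____XX_v_
[28] _____XX__
_________
____XX___
___X_____
___X_XXX_
____XX<X_
[29] _____XX__
_________
____XX___
___X_____
___X_X^X_
____XXXX_
[30] _____XX__
_________
____XX___
___X_____
___X_<_X_
____XXXX_
[31] _____XX__
_________
____XX___
___X_____
___X___X_
____XvXX_
[32] _____XX__
_________
____XX___
___X_____
___X___X_
____X_>X_
[33] _____XX__
_________
____XX___
___X_____
___X__^X_
____X__X_
[34] _____XX__
_________
____XX___
___X_____
___X__X>_
____X__X_
[35] _____XX__
_________
____XX___
___X___^_
___X__X__
____X__X_
[36] _____XX__
_________
____XX___
___X___X>
___X__X__
____X__X_
[37] _____XX__
_________
____XX___
___X___XX
___X__X_v
____X__X_
[38] _____XX__
_________
____XX___
___X___XX
___X__X<X
____X__X_
[39] _____XX__
_________
____XX___
___X___^X
___X__XXX
____X__X_
[40] _____XX__
_________
____XX___
___X__<_X
___X__XXX
____X__X_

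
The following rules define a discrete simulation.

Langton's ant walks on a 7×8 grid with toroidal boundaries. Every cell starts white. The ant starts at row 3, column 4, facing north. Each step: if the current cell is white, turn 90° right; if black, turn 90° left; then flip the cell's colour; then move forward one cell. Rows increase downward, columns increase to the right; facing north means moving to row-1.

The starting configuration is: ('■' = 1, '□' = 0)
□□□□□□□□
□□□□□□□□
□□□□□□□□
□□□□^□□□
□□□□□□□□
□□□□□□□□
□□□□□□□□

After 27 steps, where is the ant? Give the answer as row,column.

6,2

gen 0: □□□□□□□□
□□□□□□□□
□□□□□□□□
□□□□^□□□
□□□□□□□□
□□□□□□□□
□□□□□□□□
gen 1: □□□□□□□□
□□□□□□□□
□□□□□□□□
□□□□■>□□
□□□□□□□□
□□□□□□□□
□□□□□□□□
gen 2: □□□□□□□□
□□□□□□□□
□□□□□□□□
□□□□■■□□
□□□□□v□□
□□□□□□□□
□□□□□□□□
gen 3: □□□□□□□□
□□□□□□□□
□□□□□□□□
□□□□■■□□
□□□□<■□□
□□□□□□□□
□□□□□□□□
gen 4: □□□□□□□□
□□□□□□□□
□□□□□□□□
□□□□^■□□
□□□□■■□□
□□□□□□□□
□□□□□□□□
gen 5: □□□□□□□□
□□□□□□□□
□□□□□□□□
□□□<□■□□
□□□□■■□□
□□□□□□□□
□□□□□□□□
gen 6: □□□□□□□□
□□□□□□□□
□□□^□□□□
□□□■□■□□
□□□□■■□□
□□□□□□□□
□□□□□□□□
gen 7: □□□□□□□□
□□□□□□□□
□□□■>□□□
□□□■□■□□
□□□□■■□□
□□□□□□□□
□□□□□□□□
gen 8: □□□□□□□□
□□□□□□□□
□□□■■□□□
□□□■v■□□
□□□□■■□□
□□□□□□□□
□□□□□□□□
gen 9: □□□□□□□□
□□□□□□□□
□□□■■□□□
□□□<■■□□
□□□□■■□□
□□□□□□□□
□□□□□□□□
gen 10: □□□□□□□□
□□□□□□□□
□□□■■□□□
□□□□■■□□
□□□v■■□□
□□□□□□□□
□□□□□□□□
gen 11: □□□□□□□□
□□□□□□□□
□□□■■□□□
□□□□■■□□
□□<■■■□□
□□□□□□□□
□□□□□□□□
gen 12: □□□□□□□□
□□□□□□□□
□□□■■□□□
□□^□■■□□
□□■■■■□□
□□□□□□□□
□□□□□□□□
gen 13: □□□□□□□□
□□□□□□□□
□□□■■□□□
□□■>■■□□
□□■■■■□□
□□□□□□□□
□□□□□□□□
gen 14: □□□□□□□□
□□□□□□□□
□□□■■□□□
□□■■■■□□
□□■v■■□□
□□□□□□□□
□□□□□□□□
gen 15: □□□□□□□□
□□□□□□□□
□□□■■□□□
□□■■■■□□
□□■□>■□□
□□□□□□□□
□□□□□□□□
gen 16: □□□□□□□□
□□□□□□□□
□□□■■□□□
□□■■^■□□
□□■□□■□□
□□□□□□□□
□□□□□□□□
gen 17: □□□□□□□□
□□□□□□□□
□□□■■□□□
□□■<□■□□
□□■□□■□□
□□□□□□□□
□□□□□□□□
gen 18: □□□□□□□□
□□□□□□□□
□□□■■□□□
□□■□□■□□
□□■v□■□□
□□□□□□□□
□□□□□□□□
gen 19: □□□□□□□□
□□□□□□□□
□□□■■□□□
□□■□□■□□
□□<■□■□□
□□□□□□□□
□□□□□□□□
gen 20: □□□□□□□□
□□□□□□□□
□□□■■□□□
□□■□□■□□
□□□■□■□□
□□v□□□□□
□□□□□□□□
gen 21: □□□□□□□□
□□□□□□□□
□□□■■□□□
□□■□□■□□
□□□■□■□□
□<■□□□□□
□□□□□□□□
gen 22: □□□□□□□□
□□□□□□□□
□□□■■□□□
□□■□□■□□
□^□■□■□□
□■■□□□□□
□□□□□□□□
gen 23: □□□□□□□□
□□□□□□□□
□□□■■□□□
□□■□□■□□
□■>■□■□□
□■■□□□□□
□□□□□□□□
gen 24: □□□□□□□□
□□□□□□□□
□□□■■□□□
□□■□□■□□
□■■■□■□□
□■v□□□□□
□□□□□□□□
gen 25: □□□□□□□□
□□□□□□□□
□□□■■□□□
□□■□□■□□
□■■■□■□□
□■□>□□□□
□□□□□□□□
gen 26: □□□□□□□□
□□□□□□□□
□□□■■□□□
□□■□□■□□
□■■■□■□□
□■□■□□□□
□□□v□□□□
gen 27: □□□□□□□□
□□□□□□□□
□□□■■□□□
□□■□□■□□
□■■■□■□□
□■□■□□□□
□□<■□□□□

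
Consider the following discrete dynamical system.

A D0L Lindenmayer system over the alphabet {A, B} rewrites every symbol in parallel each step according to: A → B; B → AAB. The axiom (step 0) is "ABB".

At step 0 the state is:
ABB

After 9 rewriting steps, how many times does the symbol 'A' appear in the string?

k=0  ABB
k=1  BAABAAB
k=2  AABBBAABBBAAB
k=3  BBAABAABAABBBAABAABAABBBAAB
k=4  AABAABBBAABBBAABBBAABAABAABBBAABBBAABBBAABAABAABBBAAB
k=5  BBAABBBAABAABAABBBAABAABAABBBAABAABAABBBAABBBAABBBAABAABAABBBAABAABAABBBAABAABAABBBAABBBAABBBAABAABAABBBAAB
k=6  AABAABBBAABAABAABBBAABBBAABBBAABAABAABBBAABBBAABBBAABAABAA…BAABAABAABBBAABAABAABBBAABAABAABBBAABBBAABBBAABAABAABBBAAB  (len 213)
k=7  BBAABBBAABAABAABBBAABBBAABBBAABAABAABBBAABAABAABBBAABAABAA…BAABAABAABBBAABAABAABBBAABAABAABBBAABBBAABBBAABAABAABBBAAB  (len 427)
k=8  AABAABBBAABAABAABBBAABBBAABBBAABAABAABBBAABAABAABBBAABAABA…BAABAABAABBBAABAABAABBBAABAABAABBBAABBBAABBBAABAABAABBBAAB  (len 853)
k=9  BBAABBBAABAABAABBBAABBBAABBBAABAABAABBBAABAABAABBBAABAABAA…BAABAABAABBBAABAABAABBBAABAABAABBBAABBBAABBBAABAABAABBBAAB  (len 1707)

854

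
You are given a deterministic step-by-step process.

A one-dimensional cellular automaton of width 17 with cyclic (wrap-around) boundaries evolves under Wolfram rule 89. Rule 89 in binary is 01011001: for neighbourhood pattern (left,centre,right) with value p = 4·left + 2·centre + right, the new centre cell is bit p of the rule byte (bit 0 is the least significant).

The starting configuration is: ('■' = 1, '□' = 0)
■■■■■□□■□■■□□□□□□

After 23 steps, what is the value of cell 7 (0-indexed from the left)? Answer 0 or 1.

k=0  ■■■■■□□■□■■□□□□□□
k=1  ■□□□■■□□□■■■■■■■□
k=2  □■■□■■■■□■□□□□□■□
k=3  □■■□■□□■□□■■■■□□■
k=4  □■■□□■□□■□■□□■■□□
k=5  □■■■□□■□□□□■□■■■■
k=6  □■□■■□□■■■□□□■□□■
k=7  □□□■■■□■□■■■□□■□□
k=8  ■■□■□■□□□■□■■□□■■
k=9  □■□□□□■■□□□■■■□■□
k=10  □□■■■□■■■■□■□■□□■
k=11  ■□■□■□■□□■□□□□■□□
k=12  □□□□□□□■□□■■■□□■□
k=13  ■■■■■■□□■□■□■■□□■
k=14  □□□□□■■□□□□□■■■□■
k=15  ■■■■□■■■■■■□■□■□□
k=16  ■□□■□■□□□□■□□□□■□
k=17  □■□□□□■■■□□■■■□□□
k=18  □□■■■□■□■■□■□■■■■
k=19  ■□■□■□□□■■□□□■□□■
k=20  ■□□□□■■□■■■■□□■□■
k=21  ■■■■□■■□■□□■■□□□■
k=22  □□□■□■■□□■□■■■■□■
k=23  ■■□□□■■■□□□■□□■□□

1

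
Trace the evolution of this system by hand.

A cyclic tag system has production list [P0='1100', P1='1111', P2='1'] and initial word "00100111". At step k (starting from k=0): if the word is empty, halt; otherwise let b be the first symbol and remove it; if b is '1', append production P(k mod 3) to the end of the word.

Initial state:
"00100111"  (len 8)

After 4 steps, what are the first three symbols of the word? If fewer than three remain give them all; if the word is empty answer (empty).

011

k=0  "00100111"  (len 8)
k=1  "0100111"  (len 7)
k=2  "100111"  (len 6)
k=3  "001111"  (len 6)
k=4  "01111"  (len 5)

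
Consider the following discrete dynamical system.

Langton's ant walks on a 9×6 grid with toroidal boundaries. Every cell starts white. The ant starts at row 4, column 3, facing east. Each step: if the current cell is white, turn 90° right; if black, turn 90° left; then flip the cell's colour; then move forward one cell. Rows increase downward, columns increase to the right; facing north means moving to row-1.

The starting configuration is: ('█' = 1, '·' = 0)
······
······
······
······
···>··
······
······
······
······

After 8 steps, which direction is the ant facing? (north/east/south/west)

0) ······
······
······
······
···>··
······
······
······
······
1) ······
······
······
······
···█··
···v··
······
······
······
2) ······
······
······
······
···█··
··<█··
······
······
······
3) ······
······
······
······
··^█··
··██··
······
······
······
4) ······
······
······
······
··█>··
··██··
······
······
······
5) ······
······
······
···^··
··█···
··██··
······
······
······
6) ······
······
······
···█>·
··█···
··██··
······
······
······
7) ······
······
······
···██·
··█·v·
··██··
······
······
······
8) ······
······
······
···██·
··█<█·
··██··
······
······
······

west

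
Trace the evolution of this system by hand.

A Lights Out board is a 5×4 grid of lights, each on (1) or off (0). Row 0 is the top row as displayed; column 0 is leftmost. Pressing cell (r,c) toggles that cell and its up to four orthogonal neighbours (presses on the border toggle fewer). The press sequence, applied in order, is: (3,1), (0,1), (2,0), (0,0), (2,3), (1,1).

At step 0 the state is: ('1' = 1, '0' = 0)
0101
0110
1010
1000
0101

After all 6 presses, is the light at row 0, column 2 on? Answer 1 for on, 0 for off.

0) 0101
0110
1010
1000
0101
1) 0101
0110
1110
0110
0001
2) 1011
0010
1110
0110
0001
3) 1011
1010
0010
1110
0001
4) 0111
0010
0010
1110
0001
5) 0111
0011
0001
1111
0001
6) 0011
1101
0101
1111
0001

1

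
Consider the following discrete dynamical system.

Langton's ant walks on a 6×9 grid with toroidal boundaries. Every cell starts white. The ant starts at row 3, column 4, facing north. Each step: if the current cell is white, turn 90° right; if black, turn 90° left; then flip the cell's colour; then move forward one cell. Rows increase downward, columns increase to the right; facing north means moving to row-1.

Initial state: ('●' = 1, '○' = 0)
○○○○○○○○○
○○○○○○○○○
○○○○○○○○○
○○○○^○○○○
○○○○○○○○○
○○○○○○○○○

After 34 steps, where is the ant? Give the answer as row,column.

0,3

gen 0: ○○○○○○○○○
○○○○○○○○○
○○○○○○○○○
○○○○^○○○○
○○○○○○○○○
○○○○○○○○○
gen 1: ○○○○○○○○○
○○○○○○○○○
○○○○○○○○○
○○○○●>○○○
○○○○○○○○○
○○○○○○○○○
gen 2: ○○○○○○○○○
○○○○○○○○○
○○○○○○○○○
○○○○●●○○○
○○○○○v○○○
○○○○○○○○○
gen 3: ○○○○○○○○○
○○○○○○○○○
○○○○○○○○○
○○○○●●○○○
○○○○<●○○○
○○○○○○○○○
gen 4: ○○○○○○○○○
○○○○○○○○○
○○○○○○○○○
○○○○^●○○○
○○○○●●○○○
○○○○○○○○○
gen 5: ○○○○○○○○○
○○○○○○○○○
○○○○○○○○○
○○○<○●○○○
○○○○●●○○○
○○○○○○○○○
gen 6: ○○○○○○○○○
○○○○○○○○○
○○○^○○○○○
○○○●○●○○○
○○○○●●○○○
○○○○○○○○○
gen 7: ○○○○○○○○○
○○○○○○○○○
○○○●>○○○○
○○○●○●○○○
○○○○●●○○○
○○○○○○○○○
gen 8: ○○○○○○○○○
○○○○○○○○○
○○○●●○○○○
○○○●v●○○○
○○○○●●○○○
○○○○○○○○○
gen 9: ○○○○○○○○○
○○○○○○○○○
○○○●●○○○○
○○○<●●○○○
○○○○●●○○○
○○○○○○○○○
gen 10: ○○○○○○○○○
○○○○○○○○○
○○○●●○○○○
○○○○●●○○○
○○○v●●○○○
○○○○○○○○○
gen 11: ○○○○○○○○○
○○○○○○○○○
○○○●●○○○○
○○○○●●○○○
○○<●●●○○○
○○○○○○○○○
gen 12: ○○○○○○○○○
○○○○○○○○○
○○○●●○○○○
○○^○●●○○○
○○●●●●○○○
○○○○○○○○○
gen 13: ○○○○○○○○○
○○○○○○○○○
○○○●●○○○○
○○●>●●○○○
○○●●●●○○○
○○○○○○○○○
gen 14: ○○○○○○○○○
○○○○○○○○○
○○○●●○○○○
○○●●●●○○○
○○●v●●○○○
○○○○○○○○○
gen 15: ○○○○○○○○○
○○○○○○○○○
○○○●●○○○○
○○●●●●○○○
○○●○>●○○○
○○○○○○○○○
gen 16: ○○○○○○○○○
○○○○○○○○○
○○○●●○○○○
○○●●^●○○○
○○●○○●○○○
○○○○○○○○○
gen 17: ○○○○○○○○○
○○○○○○○○○
○○○●●○○○○
○○●<○●○○○
○○●○○●○○○
○○○○○○○○○
gen 18: ○○○○○○○○○
○○○○○○○○○
○○○●●○○○○
○○●○○●○○○
○○●v○●○○○
○○○○○○○○○
gen 19: ○○○○○○○○○
○○○○○○○○○
○○○●●○○○○
○○●○○●○○○
○○<●○●○○○
○○○○○○○○○
gen 20: ○○○○○○○○○
○○○○○○○○○
○○○●●○○○○
○○●○○●○○○
○○○●○●○○○
○○v○○○○○○
gen 21: ○○○○○○○○○
○○○○○○○○○
○○○●●○○○○
○○●○○●○○○
○○○●○●○○○
○<●○○○○○○
gen 22: ○○○○○○○○○
○○○○○○○○○
○○○●●○○○○
○○●○○●○○○
○^○●○●○○○
○●●○○○○○○
gen 23: ○○○○○○○○○
○○○○○○○○○
○○○●●○○○○
○○●○○●○○○
○●>●○●○○○
○●●○○○○○○
gen 24: ○○○○○○○○○
○○○○○○○○○
○○○●●○○○○
○○●○○●○○○
○●●●○●○○○
○●v○○○○○○
gen 25: ○○○○○○○○○
○○○○○○○○○
○○○●●○○○○
○○●○○●○○○
○●●●○●○○○
○●○>○○○○○
gen 26: ○○○v○○○○○
○○○○○○○○○
○○○●●○○○○
○○●○○●○○○
○●●●○●○○○
○●○●○○○○○
gen 27: ○○<●○○○○○
○○○○○○○○○
○○○●●○○○○
○○●○○●○○○
○●●●○●○○○
○●○●○○○○○
gen 28: ○○●●○○○○○
○○○○○○○○○
○○○●●○○○○
○○●○○●○○○
○●●●○●○○○
○●^●○○○○○
gen 29: ○○●●○○○○○
○○○○○○○○○
○○○●●○○○○
○○●○○●○○○
○●●●○●○○○
○●●>○○○○○
gen 30: ○○●●○○○○○
○○○○○○○○○
○○○●●○○○○
○○●○○●○○○
○●●^○●○○○
○●●○○○○○○
gen 31: ○○●●○○○○○
○○○○○○○○○
○○○●●○○○○
○○●○○●○○○
○●<○○●○○○
○●●○○○○○○
gen 32: ○○●●○○○○○
○○○○○○○○○
○○○●●○○○○
○○●○○●○○○
○●○○○●○○○
○●v○○○○○○
gen 33: ○○●●○○○○○
○○○○○○○○○
○○○●●○○○○
○○●○○●○○○
○●○○○●○○○
○●○>○○○○○
gen 34: ○○●v○○○○○
○○○○○○○○○
○○○●●○○○○
○○●○○●○○○
○●○○○●○○○
○●○●○○○○○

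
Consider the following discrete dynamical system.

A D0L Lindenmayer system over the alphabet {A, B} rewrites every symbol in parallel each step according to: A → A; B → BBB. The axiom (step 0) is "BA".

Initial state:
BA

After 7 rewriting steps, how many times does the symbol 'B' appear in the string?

step 0: BA
step 1: BBBA
step 2: BBBBBBBBBA
step 3: BBBBBBBBBBBBBBBBBBBBBBBBBBBA
step 4: BBBBBBBBBBBBBBBBBBBBBBBBBBBBBBBBBBBBBBBBBBBBBBBBBBBBBBBBBBBBBBBBBBBBBBBBBBBBBBBBBA
step 5: BBBBBBBBBBBBBBBBBBBBBBBBBBBBBBBBBBBBBBBBBBBBBBBBBBBBBBBBBB…BBBBBBBBBBBBBBBBBBBBBBBBBBBBBBBBBBBBBBBBBBBBBBBBBBBBBBBBBA  (len 244)
step 6: BBBBBBBBBBBBBBBBBBBBBBBBBBBBBBBBBBBBBBBBBBBBBBBBBBBBBBBBBB…BBBBBBBBBBBBBBBBBBBBBBBBBBBBBBBBBBBBBBBBBBBBBBBBBBBBBBBBBA  (len 730)
step 7: BBBBBBBBBBBBBBBBBBBBBBBBBBBBBBBBBBBBBBBBBBBBBBBBBBBBBBBBBB…BBBBBBBBBBBBBBBBBBBBBBBBBBBBBBBBBBBBBBBBBBBBBBBBBBBBBBBBBA  (len 2188)

2187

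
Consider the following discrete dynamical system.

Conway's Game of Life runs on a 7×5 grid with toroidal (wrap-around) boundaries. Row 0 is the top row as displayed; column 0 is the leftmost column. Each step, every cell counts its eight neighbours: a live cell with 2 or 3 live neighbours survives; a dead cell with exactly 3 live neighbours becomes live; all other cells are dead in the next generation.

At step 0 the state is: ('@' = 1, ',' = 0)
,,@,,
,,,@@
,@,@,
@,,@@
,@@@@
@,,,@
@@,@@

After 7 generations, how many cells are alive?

13

gen 0: ,,@,,
,,,@@
,@,@,
@,,@@
,@@@@
@,,,@
@@,@@
gen 1: ,@@,,
,,,@@
,,,,,
,,,,,
,@@,,
,,,,,
,@@@,
gen 2: @@,,@
,,@@,
,,,,,
,,,,,
,,,,,
,,,@,
,@,@,
gen 3: @@,,@
@@@@@
,,,,,
,,,,,
,,,,,
,,@,,
,@,@,
gen 4: ,,,,,
,,@@,
@@@@@
,,,,,
,,,,,
,,@,,
,@,@@
gen 5: ,,,,@
@,,,,
@@,,@
@@@@@
,,,,,
,,@@,
,,@@,
gen 6: ,,,@@
,@,,,
,,,,,
,,@@,
@,,,,
,,@@,
,,@,@
gen 7: @,@@@
,,,,,
,,@,,
,,,,,
,@,,@
,@@@@
,,@,@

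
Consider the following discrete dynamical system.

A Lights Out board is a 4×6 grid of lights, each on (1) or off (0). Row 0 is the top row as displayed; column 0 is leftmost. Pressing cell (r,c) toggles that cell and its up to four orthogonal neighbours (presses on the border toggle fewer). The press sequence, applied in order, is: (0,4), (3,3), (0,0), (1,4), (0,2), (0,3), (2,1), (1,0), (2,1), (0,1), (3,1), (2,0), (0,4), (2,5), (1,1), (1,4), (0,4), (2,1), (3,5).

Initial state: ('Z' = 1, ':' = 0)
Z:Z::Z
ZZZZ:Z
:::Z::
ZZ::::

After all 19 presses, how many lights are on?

11

0) Z:Z::Z
ZZZZ:Z
:::Z::
ZZ::::
1) Z:ZZZ:
ZZZZZZ
:::Z::
ZZ::::
2) Z:ZZZ:
ZZZZZZ
::::::
ZZZZZ:
3) :ZZZZ:
:ZZZZZ
::::::
ZZZZZ:
4) :ZZZ::
:ZZ:::
::::Z:
ZZZZZ:
5) ::::::
:Z::::
::::Z:
ZZZZZ:
6) ::ZZZ:
:Z:Z::
::::Z:
ZZZZZ:
7) ::ZZZ:
:::Z::
ZZZ:Z:
Z:ZZZ:
8) Z:ZZZ:
ZZ:Z::
:ZZ:Z:
Z:ZZZ:
9) Z:ZZZ:
Z::Z::
Z:::Z:
ZZZZZ:
10) :Z:ZZ:
ZZ:Z::
Z:::Z:
ZZZZZ:
11) :Z:ZZ:
ZZ:Z::
ZZ::Z:
:::ZZ:
12) :Z:ZZ:
:Z:Z::
::::Z:
Z::ZZ:
13) :Z:::Z
:Z:ZZ:
::::Z:
Z::ZZ:
14) :Z:::Z
:Z:ZZZ
:::::Z
Z::ZZZ
15) :::::Z
Z:ZZZZ
:Z:::Z
Z::ZZZ
16) ::::ZZ
Z:Z:::
:Z::ZZ
Z::ZZZ
17) :::Z::
Z:Z:Z:
:Z::ZZ
Z::ZZZ
18) :::Z::
ZZZ:Z:
Z:Z:ZZ
ZZ:ZZZ
19) :::Z::
ZZZ:Z:
Z:Z:Z:
ZZ:Z::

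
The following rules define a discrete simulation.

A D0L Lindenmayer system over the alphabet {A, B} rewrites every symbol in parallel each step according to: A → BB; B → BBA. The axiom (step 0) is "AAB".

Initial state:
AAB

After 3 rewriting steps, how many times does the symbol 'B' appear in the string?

[0] AAB
[1] BBBBBBA
[2] BBABBABBABBABBABBABB
[3] BBABBABBBBABBABBBBABBABBBBABBABBBBABBABBBBABBABBBBABBA

40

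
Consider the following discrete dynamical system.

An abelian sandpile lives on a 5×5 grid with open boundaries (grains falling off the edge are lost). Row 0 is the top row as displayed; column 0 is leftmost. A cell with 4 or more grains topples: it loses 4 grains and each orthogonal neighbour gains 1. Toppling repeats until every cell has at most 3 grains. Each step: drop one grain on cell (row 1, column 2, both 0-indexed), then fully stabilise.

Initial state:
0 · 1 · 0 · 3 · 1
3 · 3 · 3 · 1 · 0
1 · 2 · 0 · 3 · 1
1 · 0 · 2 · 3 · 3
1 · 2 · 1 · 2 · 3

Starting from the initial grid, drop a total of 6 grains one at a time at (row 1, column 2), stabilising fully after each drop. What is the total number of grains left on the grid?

k=0  0 · 1 · 0 · 3 · 1
3 · 3 · 3 · 1 · 0
1 · 2 · 0 · 3 · 1
1 · 0 · 2 · 3 · 3
1 · 2 · 1 · 2 · 3
k=1  1 · 2 · 1 · 3 · 1
0 · 1 · 1 · 2 · 0
2 · 3 · 1 · 3 · 1
1 · 0 · 2 · 3 · 3
1 · 2 · 1 · 2 · 3
k=2  1 · 2 · 1 · 3 · 1
0 · 1 · 2 · 2 · 0
2 · 3 · 1 · 3 · 1
1 · 0 · 2 · 3 · 3
1 · 2 · 1 · 2 · 3
k=3  1 · 2 · 1 · 3 · 1
0 · 1 · 3 · 2 · 0
2 · 3 · 1 · 3 · 1
1 · 0 · 2 · 3 · 3
1 · 2 · 1 · 2 · 3
k=4  1 · 2 · 2 · 3 · 1
0 · 2 · 0 · 3 · 0
2 · 3 · 2 · 3 · 1
1 · 0 · 2 · 3 · 3
1 · 2 · 1 · 2 · 3
k=5  1 · 2 · 2 · 3 · 1
0 · 2 · 1 · 3 · 0
2 · 3 · 2 · 3 · 1
1 · 0 · 2 · 3 · 3
1 · 2 · 1 · 2 · 3
k=6  1 · 2 · 2 · 3 · 1
0 · 2 · 2 · 3 · 0
2 · 3 · 2 · 3 · 1
1 · 0 · 2 · 3 · 3
1 · 2 · 1 · 2 · 3

45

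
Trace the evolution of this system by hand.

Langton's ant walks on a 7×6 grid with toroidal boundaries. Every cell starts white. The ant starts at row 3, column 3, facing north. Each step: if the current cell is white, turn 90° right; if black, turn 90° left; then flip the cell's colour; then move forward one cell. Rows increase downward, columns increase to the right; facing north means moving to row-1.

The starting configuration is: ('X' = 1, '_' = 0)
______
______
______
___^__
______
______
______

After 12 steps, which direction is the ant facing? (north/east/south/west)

gen 0: ______
______
______
___^__
______
______
______
gen 1: ______
______
______
___X>_
______
______
______
gen 2: ______
______
______
___XX_
____v_
______
______
gen 3: ______
______
______
___XX_
___<X_
______
______
gen 4: ______
______
______
___^X_
___XX_
______
______
gen 5: ______
______
______
__<_X_
___XX_
______
______
gen 6: ______
______
__^___
__X_X_
___XX_
______
______
gen 7: ______
______
__X>__
__X_X_
___XX_
______
______
gen 8: ______
______
__XX__
__XvX_
___XX_
______
______
gen 9: ______
______
__XX__
__<XX_
___XX_
______
______
gen 10: ______
______
__XX__
___XX_
__vXX_
______
______
gen 11: ______
______
__XX__
___XX_
_<XXX_
______
______
gen 12: ______
______
__XX__
_^_XX_
_XXXX_
______
______

north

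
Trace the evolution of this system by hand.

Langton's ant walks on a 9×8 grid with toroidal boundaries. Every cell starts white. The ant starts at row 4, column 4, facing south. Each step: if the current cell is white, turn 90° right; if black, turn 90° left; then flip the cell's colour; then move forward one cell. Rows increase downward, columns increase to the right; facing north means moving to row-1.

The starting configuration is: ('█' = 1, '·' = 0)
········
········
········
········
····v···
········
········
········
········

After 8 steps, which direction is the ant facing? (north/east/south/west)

north

[0] ········
········
········
········
····v···
········
········
········
········
[1] ········
········
········
········
···<█···
········
········
········
········
[2] ········
········
········
···^····
···██···
········
········
········
········
[3] ········
········
········
···█>···
···██···
········
········
········
········
[4] ········
········
········
···██···
···█v···
········
········
········
········
[5] ········
········
········
···██···
···█·>··
········
········
········
········
[6] ········
········
········
···██···
···█·█··
·····v··
········
········
········
[7] ········
········
········
···██···
···█·█··
····<█··
········
········
········
[8] ········
········
········
···██···
···█^█··
····██··
········
········
········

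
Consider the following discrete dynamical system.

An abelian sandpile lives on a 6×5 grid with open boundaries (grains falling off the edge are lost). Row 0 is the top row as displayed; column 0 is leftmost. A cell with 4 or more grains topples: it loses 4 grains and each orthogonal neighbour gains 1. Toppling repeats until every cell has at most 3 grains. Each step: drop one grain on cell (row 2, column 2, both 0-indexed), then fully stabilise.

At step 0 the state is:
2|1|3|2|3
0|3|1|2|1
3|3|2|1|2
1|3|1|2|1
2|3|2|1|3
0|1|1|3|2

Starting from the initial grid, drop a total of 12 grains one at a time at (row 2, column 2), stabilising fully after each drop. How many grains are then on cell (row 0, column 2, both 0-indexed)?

gen 0: 2|1|3|2|3
0|3|1|2|1
3|3|2|1|2
1|3|1|2|1
2|3|2|1|3
0|1|1|3|2
gen 1: 2|1|3|2|3
0|3|1|2|1
3|3|3|1|2
1|3|1|2|1
2|3|2|1|3
0|1|1|3|2
gen 2: 2|2|3|2|3
2|0|3|2|1
0|3|1|2|2
3|1|3|2|1
3|0|3|1|3
0|2|1|3|2
gen 3: 2|2|3|2|3
2|0|3|2|1
0|3|2|2|2
3|1|3|2|1
3|0|3|1|3
0|2|1|3|2
gen 4: 2|2|3|2|3
2|0|3|2|1
0|3|3|2|2
3|1|3|2|1
3|0|3|1|3
0|2|1|3|2
gen 5: 2|3|0|3|3
2|2|1|3|1
1|0|3|3|2
3|3|1|3|1
3|1|0|2|3
0|2|2|3|2
gen 6: 2|3|1|1|0
2|2|3|1|3
1|1|1|2|3
3|3|3|0|2
3|1|0|3|3
0|2|2|3|2
gen 7: 2|3|1|1|0
2|2|3|1|3
1|1|2|2|3
3|3|3|0|2
3|1|0|3|3
0|2|2|3|2
gen 8: 2|3|1|1|0
2|2|3|1|3
1|1|3|2|3
3|3|3|0|2
3|1|0|3|3
0|2|2|3|2
gen 9: 2|3|2|1|0
2|3|0|2|3
2|3|2|3|3
1|1|1|1|2
0|3|1|3|3
1|2|2|3|2
gen 10: 2|3|2|1|0
2|3|0|2|3
2|3|3|3|3
1|1|1|1|2
0|3|1|3|3
1|2|2|3|2
gen 11: 3|0|3|2|1
3|1|3|0|1
3|1|2|2|1
1|2|2|2|3
0|3|1|3|3
1|2|2|3|2
gen 12: 3|0|3|2|1
3|1|3|0|1
3|1|3|2|1
1|2|2|2|3
0|3|1|3|3
1|2|2|3|2

3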